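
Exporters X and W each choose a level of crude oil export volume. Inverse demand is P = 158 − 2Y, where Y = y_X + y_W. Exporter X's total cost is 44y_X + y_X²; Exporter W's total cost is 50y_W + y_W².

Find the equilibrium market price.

Exporter X's profit: π = y_X(158 − 2(y_X + y_W)) − 44y_X − y_X².
∂π/∂y_X = 114 − 6y_X − 2y_W = 0, so y_X = 19 − (1/3)y_W.
By the same steps for W: y_W = 18 − (1/3)y_X.
Solving the two reaction functions simultaneously: (1 − (−1/3)(−1/3))y_X = 19 − (1/3)·18, so (8/9)y_X = 13 and y_X = 14.625.
Then y_W = 18 − (1/3)·14.625 = 13.125.
Equilibrium price: P = 158 − 2·27.75 = 102.5.

102.5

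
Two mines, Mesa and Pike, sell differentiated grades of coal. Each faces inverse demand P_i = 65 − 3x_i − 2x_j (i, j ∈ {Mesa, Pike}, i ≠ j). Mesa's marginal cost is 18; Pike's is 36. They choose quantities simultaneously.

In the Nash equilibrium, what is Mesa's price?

Mine Mesa's profit: π = x_{Mesa}(65 − 3x_{Mesa} − 2x_{Pike}) − 18x_{Mesa}.
∂π/∂x_{Mesa} = 47 − 6x_{Mesa} − 2x_{Pike} = 0 ⇒ x_{Mesa} = 47/6 − (1/3)x_{Pike}.
Similarly x_{Pike} = 29/6 − (1/3)x_{Mesa}.
Solving the two reaction functions simultaneously: (1 − (−1/3)(−1/3))x_{Mesa} = 47/6 − (1/3)·(29/6), so (8/9)x_{Mesa} = 56/9 and x_{Mesa} = 7.
Then x_{Pike} = 29/6 − (1/3)·7 = 2.5.
P_{Mesa} = 65 − 3·7 − 2·2.5 = 39.

39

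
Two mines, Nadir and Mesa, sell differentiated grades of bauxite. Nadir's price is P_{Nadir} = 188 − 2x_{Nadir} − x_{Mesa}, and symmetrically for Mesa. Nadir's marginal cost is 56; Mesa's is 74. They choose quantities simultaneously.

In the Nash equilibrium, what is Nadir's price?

Mine Nadir's profit: π = x_{Nadir}(188 − 2x_{Nadir} − x_{Mesa}) − 56x_{Nadir}.
∂π/∂x_{Nadir} = 132 − 4x_{Nadir} − x_{Mesa} = 0 ⇒ x_{Nadir} = 33 − 0.25x_{Mesa}.
Similarly x_{Mesa} = 28.5 − 0.25x_{Nadir}.
Solving the two reaction functions simultaneously: (1 − (−0.25)(−0.25))x_{Nadir} = 33 − 0.25·28.5, so 0.9375x_{Nadir} = 25.875 and x_{Nadir} = 27.6.
Then x_{Mesa} = 28.5 − 0.25·27.6 = 21.6.
P_{Nadir} = 188 − 2·27.6 − 21.6 = 111.2.

111.2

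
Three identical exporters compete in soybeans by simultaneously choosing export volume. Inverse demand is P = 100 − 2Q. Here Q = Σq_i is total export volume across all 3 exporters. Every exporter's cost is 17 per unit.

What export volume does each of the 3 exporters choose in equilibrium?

A representative exporter's profit is π_i = q_i(100 − 2Q) − 17q_i, with Q = q_i + Σ_{j≠i} q_j.
First-order condition: 83 − 4q_i − 2Σ_{j≠i} q_j = 0.
With identical exporters, set every q_j = q: then 83 − 4q − 4q = 0, i.e. q = 83/8 = 10.375.

10.375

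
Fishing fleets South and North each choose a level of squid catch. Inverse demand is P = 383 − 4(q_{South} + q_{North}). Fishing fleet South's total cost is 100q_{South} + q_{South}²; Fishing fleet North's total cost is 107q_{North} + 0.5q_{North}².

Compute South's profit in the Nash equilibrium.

Fishing fleet South's profit: π = q_{South}(383 − 4(q_{South} + q_{North})) − 100q_{South} − q_{South}².
∂π/∂q_{South} = 283 − 10q_{South} − 4q_{North} = 0, so q_{South} = 28.3 − 0.4q_{North}.
For North: ∂π/∂q_{North} = 276 − 9q_{North} − 4q_{South} = 0 ⇒ q_{North} = 92/3 − (4/9)q_{South}.
Solving the two reaction functions simultaneously: (1 − (−0.4)(−4/9))q_{South} = 28.3 − 0.4·(92/3), so (37/45)q_{South} = 481/30 and q_{South} = 19.5.
Then q_{North} = 92/3 − (4/9)·19.5 = 22.
Price P = 383 − 4·41.5 = 217.
South's profit: (217 − 100)·19.5 − (19.5)² = 1901.25.

1901.25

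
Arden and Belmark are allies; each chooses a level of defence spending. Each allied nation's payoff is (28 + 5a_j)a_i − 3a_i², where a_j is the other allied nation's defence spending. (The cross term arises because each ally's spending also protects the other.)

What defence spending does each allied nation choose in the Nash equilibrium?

28

Arden's payoff is (28 + 5a_B)a_A − 3a_A².
∂π/∂a_A = 28 + 5a_B − 6a_A = 0, so a_A = 14/3 + (5/6)a_B.
The game is symmetric, so in equilibrium a_B = a_A: the reaction function gives (1/6)a_A = 14/3, hence a_A = 28.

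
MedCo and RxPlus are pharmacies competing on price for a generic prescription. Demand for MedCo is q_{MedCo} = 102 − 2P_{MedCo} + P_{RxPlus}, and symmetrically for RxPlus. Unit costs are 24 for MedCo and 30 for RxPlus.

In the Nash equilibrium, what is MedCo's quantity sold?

53.6

MedCo's profit: π = (P_{MedCo} − 24)(102 − 2P_{MedCo} + P_{RxPlus}).
∂π/∂P_{MedCo} = 150 − 4P_{MedCo} + P_{RxPlus} = 0 ⇒ P_{MedCo} = 37.5 + 0.25P_{RxPlus}.
Similarly P_{RxPlus} = 40.5 + 0.25P_{MedCo}.
Plugging P_{RxPlus} into MedCo's best response: P_{MedCo} = 37.5 + 0.25(40.5 + 0.25P_{MedCo}) ⇒ 0.9375P_{MedCo} = 47.625, so P_{MedCo} = 50.8.
Then P_{RxPlus} = 40.5 + 0.25·50.8 = 53.2.
q_{MedCo} = 102 − 2·50.8 + 53.2 = 53.6.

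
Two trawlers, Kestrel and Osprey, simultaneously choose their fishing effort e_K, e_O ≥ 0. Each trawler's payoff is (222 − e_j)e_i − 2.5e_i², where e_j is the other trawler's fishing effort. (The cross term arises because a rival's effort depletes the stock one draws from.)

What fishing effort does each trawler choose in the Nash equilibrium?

Kestrel's payoff is (222 − e_O)e_K − 2.5e_K².
∂π/∂e_K = 222 − e_O − 5e_K = 0, so e_K = 44.4 − 0.2e_O.
Setting e_K = e_O in the reaction function: e_K = 44.4 − 0.2e_K, so e_K = 44.4 / 1.2 = 37.

37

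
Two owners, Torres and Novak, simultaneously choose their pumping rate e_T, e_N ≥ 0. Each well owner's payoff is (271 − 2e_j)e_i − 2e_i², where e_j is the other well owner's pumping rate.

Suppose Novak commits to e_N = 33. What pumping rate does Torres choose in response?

Torres's payoff is (271 − 2e_N)e_T − 2e_T².
∂π/∂e_T = 271 − 2e_N − 4e_T = 0, so e_T = 67.75 − 0.5e_N.
At e_N = 33: e_T = 67.75 − 0.5·33 = 51.25.

51.25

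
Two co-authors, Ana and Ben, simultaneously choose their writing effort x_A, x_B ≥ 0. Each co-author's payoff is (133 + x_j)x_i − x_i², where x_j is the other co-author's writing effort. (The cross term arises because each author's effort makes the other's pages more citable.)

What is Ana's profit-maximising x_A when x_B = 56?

Ana's payoff is (133 + x_B)x_A − x_A².
∂π/∂x_A = 133 + x_B − 2x_A = 0, so x_A = 66.5 + 0.5x_B.
At x_B = 56: x_A = 66.5 + 0.5·56 = 94.5.

94.5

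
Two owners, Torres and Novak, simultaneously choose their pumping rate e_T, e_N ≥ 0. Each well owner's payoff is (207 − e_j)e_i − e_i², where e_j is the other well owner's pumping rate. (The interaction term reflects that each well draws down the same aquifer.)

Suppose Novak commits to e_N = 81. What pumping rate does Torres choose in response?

63

Torres's payoff is (207 − e_N)e_T − e_T².
∂π/∂e_T = 207 − e_N − 2e_T = 0, so e_T = 103.5 − 0.5e_N.
At e_N = 81: e_T = 103.5 − 0.5·81 = 63.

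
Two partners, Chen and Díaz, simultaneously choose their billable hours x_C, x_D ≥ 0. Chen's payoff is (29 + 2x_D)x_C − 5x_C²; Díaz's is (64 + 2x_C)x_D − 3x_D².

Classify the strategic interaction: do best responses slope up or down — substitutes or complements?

strategic complements

Expanding Chen's payoff: 29x_C + 2x_Dx_C − 5x_C².
∂π/∂x_C = 29 + 2x_D − 10x_C = 0, so x_C = 2.9 + 0.2x_D.
The best-response slope dx_C/dx_D = 0.2 > 0: the reaction function is upward-sloping, so the choices are strategic complements.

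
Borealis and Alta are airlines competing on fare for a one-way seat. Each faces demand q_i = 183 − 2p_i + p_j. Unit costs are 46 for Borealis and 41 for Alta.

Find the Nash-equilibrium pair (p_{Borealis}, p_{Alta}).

91, 89

Borealis's profit: π = (p_{Borealis} − 46)(183 − 2p_{Borealis} + p_{Alta}).
∂π/∂p_{Borealis} = 275 − 4p_{Borealis} + p_{Alta} = 0 ⇒ p_{Borealis} = 68.75 + 0.25p_{Alta}.
Similarly p_{Alta} = 66.25 + 0.25p_{Borealis}.
Solving the two reaction functions simultaneously: (1 − (0.25)(0.25))p_{Borealis} = 68.75 + 0.25·66.25, so 0.9375p_{Borealis} = 85.3125 and p_{Borealis} = 91.
Then p_{Alta} = 66.25 + 0.25·91 = 89.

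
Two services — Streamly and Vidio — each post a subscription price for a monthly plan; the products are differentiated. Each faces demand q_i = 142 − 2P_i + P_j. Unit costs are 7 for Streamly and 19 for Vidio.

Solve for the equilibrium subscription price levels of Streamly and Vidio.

Streamly's profit: π = (P_{Streamly} − 7)(142 − 2P_{Streamly} + P_{Vidio}).
∂π/∂P_{Streamly} = 156 − 4P_{Streamly} + P_{Vidio} = 0 ⇒ P_{Streamly} = 39 + 0.25P_{Vidio}.
Similarly P_{Vidio} = 45 + 0.25P_{Streamly}.
Substituting the second reaction function into the first: P_{Streamly} = 39 + 0.25(45 + 0.25P_{Streamly}), which gives 0.9375P_{Streamly} = 50.25 ⇒ P_{Streamly} = 53.6.
Then P_{Vidio} = 45 + 0.25·53.6 = 58.4.

53.6, 58.4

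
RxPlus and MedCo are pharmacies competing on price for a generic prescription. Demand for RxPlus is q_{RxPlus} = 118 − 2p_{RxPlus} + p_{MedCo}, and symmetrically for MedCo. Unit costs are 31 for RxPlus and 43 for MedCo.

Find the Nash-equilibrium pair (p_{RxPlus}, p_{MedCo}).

61.6, 66.4

RxPlus's profit: π = (p_{RxPlus} − 31)(118 − 2p_{RxPlus} + p_{MedCo}).
∂π/∂p_{RxPlus} = 180 − 4p_{RxPlus} + p_{MedCo} = 0 ⇒ p_{RxPlus} = 45 + 0.25p_{MedCo}.
Similarly p_{MedCo} = 51 + 0.25p_{RxPlus}.
Substituting the second reaction function into the first: p_{RxPlus} = 45 + 0.25(51 + 0.25p_{RxPlus}), which gives 0.9375p_{RxPlus} = 57.75 ⇒ p_{RxPlus} = 61.6.
Then p_{MedCo} = 51 + 0.25·61.6 = 66.4.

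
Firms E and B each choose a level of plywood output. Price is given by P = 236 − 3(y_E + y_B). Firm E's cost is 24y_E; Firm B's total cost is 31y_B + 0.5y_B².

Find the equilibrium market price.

Firm E's profit: π = y_E(236 − 3(y_E + y_B)) − 24y_E.
∂π/∂y_E = 212 − 6y_E − 3y_B = 0, so y_E = 106/3 − 0.5y_B.
For B: ∂π/∂y_B = 205 − 7y_B − 3y_E = 0 ⇒ y_B = 205/7 − (3/7)y_E.
Plugging y_B into E's best response: y_E = 106/3 − 0.5(205/7 − (3/7)y_E) ⇒ (11/14)y_E = 869/42, so y_E = 79/3.
Then y_B = 205/7 − (3/7)·(79/3) = 18.
Equilibrium price: P = 236 − 3·(133/3) = 103.

103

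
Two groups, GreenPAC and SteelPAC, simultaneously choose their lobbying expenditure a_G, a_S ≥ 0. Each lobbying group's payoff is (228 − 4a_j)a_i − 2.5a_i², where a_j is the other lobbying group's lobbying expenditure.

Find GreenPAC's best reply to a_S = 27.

24

GreenPAC's payoff is (228 − 4a_S)a_G − 2.5a_G².
∂π/∂a_G = 228 − 4a_S − 5a_G = 0, so a_G = 45.6 − 0.8a_S.
At a_S = 27: a_G = 45.6 − 0.8·27 = 24.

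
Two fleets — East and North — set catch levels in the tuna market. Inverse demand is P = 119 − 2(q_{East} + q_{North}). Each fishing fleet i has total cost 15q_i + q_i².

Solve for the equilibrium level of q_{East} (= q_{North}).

Fishing fleet East's profit: π = q_{East}(119 − 2(q_{East} + q_{North})) − 15q_{East} − q_{East}².
∂π/∂q_{East} = 104 − 6q_{East} − 2q_{North} = 0, so q_{East} = 52/3 − (1/3)q_{North}.
Setting q_{East} = q_{North} in the reaction function: q_{East} = 52/3 − (1/3)q_{East}, so q_{East} = (52/3) / (4/3) = 13.

13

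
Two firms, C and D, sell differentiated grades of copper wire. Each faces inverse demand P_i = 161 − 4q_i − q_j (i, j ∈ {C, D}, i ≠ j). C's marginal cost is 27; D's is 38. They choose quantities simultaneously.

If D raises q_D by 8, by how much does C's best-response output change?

Firm C's profit: π = q_C(161 − 4q_C − q_D) − 27q_C.
∂π/∂q_C = 134 − 8q_C − q_D = 0 ⇒ q_C = 16.75 − 0.125q_D.
The reaction-function slope is −0.125, so an 8-unit rise in q_D moves q_C by −0.125 × 8 = −1. C's best response falls — the actions are strategic substitutes.

-1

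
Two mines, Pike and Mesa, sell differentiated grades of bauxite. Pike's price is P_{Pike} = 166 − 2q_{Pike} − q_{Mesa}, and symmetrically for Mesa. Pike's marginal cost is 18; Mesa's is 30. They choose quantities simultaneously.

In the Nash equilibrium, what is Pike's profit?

Mine Pike's profit: π = q_{Pike}(166 − 2q_{Pike} − q_{Mesa}) − 18q_{Pike}.
∂π/∂q_{Pike} = 148 − 4q_{Pike} − q_{Mesa} = 0 ⇒ q_{Pike} = 37 − 0.25q_{Mesa}.
Similarly q_{Mesa} = 34 − 0.25q_{Pike}.
Substituting the second reaction function into the first: q_{Pike} = 37 − 0.25(34 − 0.25q_{Pike}), which gives 0.9375q_{Pike} = 28.5 ⇒ q_{Pike} = 30.4.
Then q_{Mesa} = 34 − 0.25·30.4 = 26.4.
P_{Pike} = 166 − 2·30.4 − 26.4 = 78.8.
Profit = (78.8 − 18)·30.4 = 1848.32.

1848.32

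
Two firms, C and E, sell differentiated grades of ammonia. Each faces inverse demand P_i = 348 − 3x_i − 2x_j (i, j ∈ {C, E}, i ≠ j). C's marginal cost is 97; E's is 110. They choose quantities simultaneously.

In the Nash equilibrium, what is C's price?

193.5625

Firm C's profit: π = x_C(348 − 3x_C − 2x_E) − 97x_C.
∂π/∂x_C = 251 − 6x_C − 2x_E = 0 ⇒ x_C = 251/6 − (1/3)x_E.
Similarly x_E = 119/3 − (1/3)x_C.
Plugging x_E into C's best response: x_C = 251/6 − (1/3)(119/3 − (1/3)x_C) ⇒ (8/9)x_C = 515/18, so x_C = 32.1875.
Then x_E = 119/3 − (1/3)·32.1875 = 28.9375.
P_C = 348 − 3·32.1875 − 2·28.9375 = 193.5625.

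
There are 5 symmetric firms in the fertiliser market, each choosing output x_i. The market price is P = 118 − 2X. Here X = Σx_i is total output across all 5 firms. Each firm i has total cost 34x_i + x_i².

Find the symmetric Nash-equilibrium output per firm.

6

A representative firm's profit is π_i = x_i(118 − 2X) − 34x_i − x_i², with X = x_i + Σ_{j≠i} x_j.
First-order condition: 84 − 6x_i − 2Σ_{j≠i} x_j = 0.
With identical firms, set every x_j = x: then 84 − 6x − 8x = 0, i.e. x = 84/14 = 6.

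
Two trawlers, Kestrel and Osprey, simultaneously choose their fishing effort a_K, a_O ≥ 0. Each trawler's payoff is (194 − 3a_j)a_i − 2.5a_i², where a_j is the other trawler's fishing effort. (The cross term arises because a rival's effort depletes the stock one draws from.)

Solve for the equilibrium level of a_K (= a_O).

Kestrel's payoff is (194 − 3a_O)a_K − 2.5a_K².
∂π/∂a_K = 194 − 3a_O − 5a_K = 0, so a_K = 38.8 − 0.6a_O.
The game is symmetric, so in equilibrium a_O = a_K: the reaction function gives 1.6a_K = 38.8, hence a_K = 24.25.

24.25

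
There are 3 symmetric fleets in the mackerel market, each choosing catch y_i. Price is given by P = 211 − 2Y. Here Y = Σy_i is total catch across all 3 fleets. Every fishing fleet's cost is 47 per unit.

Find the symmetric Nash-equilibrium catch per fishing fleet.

20.5

A representative fishing fleet's profit is π_i = y_i(211 − 2Y) − 47y_i, with Y = y_i + Σ_{j≠i} y_j.
First-order condition: 164 − 4y_i − 2Σ_{j≠i} y_j = 0.
In a symmetric equilibrium every fishing fleet chooses the same y, so Σ_{j≠i} y_j = 2y. The condition becomes 164 − 8y = 0, giving y = 164/8 = 20.5.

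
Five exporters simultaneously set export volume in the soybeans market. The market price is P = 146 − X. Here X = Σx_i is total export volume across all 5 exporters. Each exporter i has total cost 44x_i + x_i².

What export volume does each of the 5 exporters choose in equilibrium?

A representative exporter's profit is π_i = x_i(146 − X) − 44x_i − x_i², with X = x_i + Σ_{j≠i} x_j.
First-order condition: 102 − 4x_i − Σ_{j≠i} x_j = 0.
In a symmetric equilibrium every exporter chooses the same x, so Σ_{j≠i} x_j = 4x. The condition becomes 102 − 8x = 0, giving x = 102/8 = 12.75.

12.75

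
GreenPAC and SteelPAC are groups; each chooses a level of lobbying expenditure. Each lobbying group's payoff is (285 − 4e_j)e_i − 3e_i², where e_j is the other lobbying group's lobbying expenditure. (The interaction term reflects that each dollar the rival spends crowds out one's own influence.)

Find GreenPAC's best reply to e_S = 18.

GreenPAC's payoff is (285 − 4e_S)e_G − 3e_G².
∂π/∂e_G = 285 − 4e_S − 6e_G = 0, so e_G = 47.5 − (2/3)e_S.
At e_S = 18: e_G = 47.5 − (2/3)·18 = 35.5.

35.5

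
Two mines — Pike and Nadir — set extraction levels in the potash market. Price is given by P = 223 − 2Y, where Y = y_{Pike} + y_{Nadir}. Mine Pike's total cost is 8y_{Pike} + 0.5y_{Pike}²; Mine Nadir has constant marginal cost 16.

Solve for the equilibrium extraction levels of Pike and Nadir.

Mine Pike's profit: π = y_{Pike}(223 − 2(y_{Pike} + y_{Nadir})) − 8y_{Pike} − 0.5y_{Pike}².
∂π/∂y_{Pike} = 215 − 5y_{Pike} − 2y_{Nadir} = 0, so y_{Pike} = 43 − 0.4y_{Nadir}.
For Nadir: ∂π/∂y_{Nadir} = 207 − 4y_{Nadir} − 2y_{Pike} = 0 ⇒ y_{Nadir} = 51.75 − 0.5y_{Pike}.
Substituting the second reaction function into the first: y_{Pike} = 43 − 0.4(51.75 − 0.5y_{Pike}), which gives 0.8y_{Pike} = 22.3 ⇒ y_{Pike} = 27.875.
Then y_{Nadir} = 51.75 − 0.5·27.875 = 37.8125.

27.875, 37.8125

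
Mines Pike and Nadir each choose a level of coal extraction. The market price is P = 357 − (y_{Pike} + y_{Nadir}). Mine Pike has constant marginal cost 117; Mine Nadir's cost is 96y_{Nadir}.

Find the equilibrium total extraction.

Mine Pike's profit: π = y_{Pike}(357 − (y_{Pike} + y_{Nadir})) − 117y_{Pike}.
∂π/∂y_{Pike} = 240 − 2y_{Pike} − y_{Nadir} = 0, so y_{Pike} = 120 − 0.5y_{Nadir}.
By the same steps for Nadir: y_{Nadir} = 130.5 − 0.5y_{Pike}.
Substituting the second reaction function into the first: y_{Pike} = 120 − 0.5(130.5 − 0.5y_{Pike}), which gives 0.75y_{Pike} = 54.75 ⇒ y_{Pike} = 73.
Then y_{Nadir} = 130.5 − 0.5·73 = 94.
Total extraction: 73 + 94 = 167.

167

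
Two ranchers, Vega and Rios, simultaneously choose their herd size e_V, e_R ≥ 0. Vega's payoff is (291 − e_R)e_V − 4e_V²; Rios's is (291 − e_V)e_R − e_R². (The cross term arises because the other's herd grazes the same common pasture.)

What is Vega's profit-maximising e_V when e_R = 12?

Expanding Vega's payoff: 291e_V − e_Re_V − 4e_V².
∂π/∂e_V = 291 − e_R − 8e_V = 0, so e_V = 36.375 − 0.125e_R.
At e_R = 12: e_V = 36.375 − 0.125·12 = 34.875.

34.875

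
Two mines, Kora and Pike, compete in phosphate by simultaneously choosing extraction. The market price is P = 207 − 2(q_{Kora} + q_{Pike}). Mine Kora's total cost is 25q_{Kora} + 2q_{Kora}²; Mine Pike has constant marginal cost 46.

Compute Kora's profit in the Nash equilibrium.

841

Mine Kora's profit: π = q_{Kora}(207 − 2(q_{Kora} + q_{Pike})) − 25q_{Kora} − 2q_{Kora}².
∂π/∂q_{Kora} = 182 − 8q_{Kora} − 2q_{Pike} = 0, so q_{Kora} = 22.75 − 0.25q_{Pike}.
For Pike: ∂π/∂q_{Pike} = 161 − 4q_{Pike} − 2q_{Kora} = 0 ⇒ q_{Pike} = 40.25 − 0.5q_{Kora}.
Substituting the second reaction function into the first: q_{Kora} = 22.75 − 0.25(40.25 − 0.5q_{Kora}), which gives 0.875q_{Kora} = 12.6875 ⇒ q_{Kora} = 14.5.
Then q_{Pike} = 40.25 − 0.5·14.5 = 33.
Price P = 207 − 2·47.5 = 112.
Kora's profit: (112 − 25)·14.5 − 2(14.5)² = 841.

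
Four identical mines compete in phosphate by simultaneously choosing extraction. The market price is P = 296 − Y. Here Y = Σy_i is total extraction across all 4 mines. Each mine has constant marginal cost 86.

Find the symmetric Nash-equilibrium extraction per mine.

42

A representative mine's profit is π_i = y_i(296 − Y) − 86y_i, with Y = y_i + Σ_{j≠i} y_j.
First-order condition: 210 − 2y_i − Σ_{j≠i} y_j = 0.
With identical mines, set every y_j = y: then 210 − 2y − 3y = 0, i.e. y = 210/5 = 42.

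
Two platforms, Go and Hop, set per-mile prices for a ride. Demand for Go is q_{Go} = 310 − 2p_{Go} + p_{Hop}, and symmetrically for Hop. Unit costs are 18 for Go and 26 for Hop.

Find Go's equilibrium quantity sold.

196.8

Go's profit: π = (p_{Go} − 18)(310 − 2p_{Go} + p_{Hop}).
∂π/∂p_{Go} = 346 − 4p_{Go} + p_{Hop} = 0 ⇒ p_{Go} = 86.5 + 0.25p_{Hop}.
Similarly p_{Hop} = 90.5 + 0.25p_{Go}.
Plugging p_{Hop} into Go's best response: p_{Go} = 86.5 + 0.25(90.5 + 0.25p_{Go}) ⇒ 0.9375p_{Go} = 109.125, so p_{Go} = 116.4.
Then p_{Hop} = 90.5 + 0.25·116.4 = 119.6.
q_{Go} = 310 − 2·116.4 + 119.6 = 196.8.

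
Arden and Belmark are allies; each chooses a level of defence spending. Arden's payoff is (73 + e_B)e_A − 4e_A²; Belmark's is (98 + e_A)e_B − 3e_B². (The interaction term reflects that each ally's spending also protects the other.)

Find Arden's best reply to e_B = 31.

13

Expanding Arden's payoff: 73e_A + e_Be_A − 4e_A².
∂π/∂e_A = 73 + e_B − 8e_A = 0, so e_A = 9.125 + 0.125e_B.
At e_B = 31: e_A = 9.125 + 0.125·31 = 13.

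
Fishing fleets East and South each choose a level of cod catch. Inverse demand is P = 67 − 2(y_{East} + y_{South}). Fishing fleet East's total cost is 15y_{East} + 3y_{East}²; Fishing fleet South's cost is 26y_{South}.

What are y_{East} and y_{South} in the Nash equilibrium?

3.5, 8.5

Fishing fleet East's profit: π = y_{East}(67 − 2(y_{East} + y_{South})) − 15y_{East} − 3y_{East}².
∂π/∂y_{East} = 52 − 10y_{East} − 2y_{South} = 0, so y_{East} = 5.2 − 0.2y_{South}.
For South: ∂π/∂y_{South} = 41 − 4y_{South} − 2y_{East} = 0 ⇒ y_{South} = 10.25 − 0.5y_{East}.
Plugging y_{South} into East's best response: y_{East} = 5.2 − 0.2(10.25 − 0.5y_{East}) ⇒ 0.9y_{East} = 3.15, so y_{East} = 3.5.
Then y_{South} = 10.25 − 0.5·3.5 = 8.5.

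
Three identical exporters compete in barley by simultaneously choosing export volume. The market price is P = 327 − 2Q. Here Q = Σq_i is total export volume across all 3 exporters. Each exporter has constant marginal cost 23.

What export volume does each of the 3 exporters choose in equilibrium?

A representative exporter's profit is π_i = q_i(327 − 2Q) − 23q_i, with Q = q_i + Σ_{j≠i} q_j.
First-order condition: 304 − 4q_i − 2Σ_{j≠i} q_j = 0.
In a symmetric equilibrium every exporter chooses the same q, so Σ_{j≠i} q_j = 2q. The condition becomes 304 − 8q = 0, giving q = 304/8 = 38.

38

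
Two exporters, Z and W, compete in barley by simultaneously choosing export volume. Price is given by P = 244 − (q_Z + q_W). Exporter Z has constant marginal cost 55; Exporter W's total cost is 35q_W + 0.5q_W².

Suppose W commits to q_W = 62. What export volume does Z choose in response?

63.5

Exporter Z's profit: π = q_Z(244 − (q_Z + q_W)) − 55q_Z.
∂π/∂q_Z = 189 − 2q_Z − q_W = 0, so q_Z = 94.5 − 0.5q_W.
At q_W = 62: q_Z = 94.5 − 0.5·62 = 63.5.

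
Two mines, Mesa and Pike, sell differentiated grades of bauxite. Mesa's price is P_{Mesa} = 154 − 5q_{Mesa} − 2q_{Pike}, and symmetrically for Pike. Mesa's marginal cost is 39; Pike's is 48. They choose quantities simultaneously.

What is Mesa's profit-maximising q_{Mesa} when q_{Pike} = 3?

Mine Mesa's profit: π = q_{Mesa}(154 − 5q_{Mesa} − 2q_{Pike}) − 39q_{Mesa}.
∂π/∂q_{Mesa} = 115 − 10q_{Mesa} − 2q_{Pike} = 0 ⇒ q_{Mesa} = 11.5 − 0.2q_{Pike}.
At q_{Pike} = 3: q_{Mesa} = 11.5 − 0.2·3 = 10.9.

10.9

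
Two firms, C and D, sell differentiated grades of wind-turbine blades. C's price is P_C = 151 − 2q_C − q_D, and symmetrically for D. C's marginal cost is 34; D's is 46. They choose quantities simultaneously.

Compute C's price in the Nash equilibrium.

82.4

Firm C's profit: π = q_C(151 − 2q_C − q_D) − 34q_C.
∂π/∂q_C = 117 − 4q_C − q_D = 0 ⇒ q_C = 29.25 − 0.25q_D.
Similarly q_D = 26.25 − 0.25q_C.
Plugging q_D into C's best response: q_C = 29.25 − 0.25(26.25 − 0.25q_C) ⇒ 0.9375q_C = 22.6875, so q_C = 24.2.
Then q_D = 26.25 − 0.25·24.2 = 20.2.
P_C = 151 − 2·24.2 − 20.2 = 82.4.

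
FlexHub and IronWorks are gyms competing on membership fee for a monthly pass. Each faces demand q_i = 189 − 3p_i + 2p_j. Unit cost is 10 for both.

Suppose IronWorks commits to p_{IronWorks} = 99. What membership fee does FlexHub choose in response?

69.5

FlexHub's profit: π = (p_{FlexHub} − 10)(189 − 3p_{FlexHub} + 2p_{IronWorks}).
∂π/∂p_{FlexHub} = 219 − 6p_{FlexHub} + 2p_{IronWorks} = 0 ⇒ p_{FlexHub} = 36.5 + (1/3)p_{IronWorks}.
At p_{IronWorks} = 99: p_{FlexHub} = 36.5 + (1/3)·99 = 69.5.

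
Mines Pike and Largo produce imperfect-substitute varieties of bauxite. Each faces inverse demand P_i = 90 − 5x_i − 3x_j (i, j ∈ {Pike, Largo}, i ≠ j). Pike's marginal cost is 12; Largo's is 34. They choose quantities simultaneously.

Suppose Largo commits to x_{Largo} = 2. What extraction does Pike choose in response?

Mine Pike's profit: π = x_{Pike}(90 − 5x_{Pike} − 3x_{Largo}) − 12x_{Pike}.
∂π/∂x_{Pike} = 78 − 10x_{Pike} − 3x_{Largo} = 0 ⇒ x_{Pike} = 7.8 − 0.3x_{Largo}.
At x_{Largo} = 2: x_{Pike} = 7.8 − 0.3·2 = 7.2.

7.2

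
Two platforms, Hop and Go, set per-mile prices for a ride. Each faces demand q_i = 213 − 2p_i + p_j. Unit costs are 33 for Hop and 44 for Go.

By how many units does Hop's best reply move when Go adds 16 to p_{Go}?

Hop's profit: π = (p_{Hop} − 33)(213 − 2p_{Hop} + p_{Go}).
∂π/∂p_{Hop} = 279 − 4p_{Hop} + p_{Go} = 0 ⇒ p_{Hop} = 69.75 + 0.25p_{Go}.
The reaction-function slope is 0.25, so a 16-unit rise in p_{Go} moves p_{Hop} by 0.25 × 16 = 4. Hop's best response rises — the actions are strategic complements.

4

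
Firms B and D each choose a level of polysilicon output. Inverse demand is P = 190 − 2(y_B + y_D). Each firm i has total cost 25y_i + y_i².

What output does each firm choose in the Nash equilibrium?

20.625

Firm B's profit: π = y_B(190 − 2(y_B + y_D)) − 25y_B − y_B².
∂π/∂y_B = 165 − 6y_B − 2y_D = 0, so y_B = 27.5 − (1/3)y_D.
By symmetry y_D = y_B; substituting into the reaction function, (4/3)y_B = 27.5 and y_B = 20.625.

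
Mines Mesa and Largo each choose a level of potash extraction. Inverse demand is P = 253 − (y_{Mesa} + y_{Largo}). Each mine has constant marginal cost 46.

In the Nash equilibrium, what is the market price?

Mine Mesa's profit: π = y_{Mesa}(253 − (y_{Mesa} + y_{Largo})) − 46y_{Mesa}.
∂π/∂y_{Mesa} = 207 − 2y_{Mesa} − y_{Largo} = 0, so y_{Mesa} = 103.5 − 0.5y_{Largo}.
The game is symmetric, so in equilibrium y_{Largo} = y_{Mesa}: the reaction function gives 1.5y_{Mesa} = 103.5, hence y_{Mesa} = 69.
Equilibrium price: P = 253 − 138 = 115.

115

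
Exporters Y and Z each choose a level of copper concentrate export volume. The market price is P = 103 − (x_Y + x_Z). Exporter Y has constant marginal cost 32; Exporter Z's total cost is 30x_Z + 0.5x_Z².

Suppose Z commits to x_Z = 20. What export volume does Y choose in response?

Exporter Y's profit: π = x_Y(103 − (x_Y + x_Z)) − 32x_Y.
∂π/∂x_Y = 71 − 2x_Y − x_Z = 0, so x_Y = 35.5 − 0.5x_Z.
At x_Z = 20: x_Y = 35.5 − 0.5·20 = 25.5.

25.5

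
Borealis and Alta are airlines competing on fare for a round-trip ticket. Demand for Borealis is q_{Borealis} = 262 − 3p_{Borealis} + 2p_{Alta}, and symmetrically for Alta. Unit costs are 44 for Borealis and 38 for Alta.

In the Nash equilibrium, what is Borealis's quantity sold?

Borealis's profit: π = (p_{Borealis} − 44)(262 − 3p_{Borealis} + 2p_{Alta}).
∂π/∂p_{Borealis} = 394 − 6p_{Borealis} + 2p_{Alta} = 0 ⇒ p_{Borealis} = 197/3 + (1/3)p_{Alta}.
Similarly p_{Alta} = 188/3 + (1/3)p_{Borealis}.
Substituting the second reaction function into the first: p_{Borealis} = 197/3 + (1/3)(188/3 + (1/3)p_{Borealis}), which gives (8/9)p_{Borealis} = 779/9 ⇒ p_{Borealis} = 97.375.
Then p_{Alta} = 188/3 + (1/3)·97.375 = 95.125.
q_{Borealis} = 262 − 3·97.375 + 2·95.125 = 160.125.

160.125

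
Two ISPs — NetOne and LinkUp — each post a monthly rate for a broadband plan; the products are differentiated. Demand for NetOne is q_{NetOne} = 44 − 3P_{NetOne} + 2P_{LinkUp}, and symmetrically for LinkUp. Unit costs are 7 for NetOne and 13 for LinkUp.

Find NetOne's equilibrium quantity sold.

31.125

NetOne's profit: π = (P_{NetOne} − 7)(44 − 3P_{NetOne} + 2P_{LinkUp}).
∂π/∂P_{NetOne} = 65 − 6P_{NetOne} + 2P_{LinkUp} = 0 ⇒ P_{NetOne} = 65/6 + (1/3)P_{LinkUp}.
Similarly P_{LinkUp} = 83/6 + (1/3)P_{NetOne}.
Plugging P_{LinkUp} into NetOne's best response: P_{NetOne} = 65/6 + (1/3)(83/6 + (1/3)P_{NetOne}) ⇒ (8/9)P_{NetOne} = 139/9, so P_{NetOne} = 17.375.
Then P_{LinkUp} = 83/6 + (1/3)·17.375 = 19.625.
q_{NetOne} = 44 − 3·17.375 + 2·19.625 = 31.125.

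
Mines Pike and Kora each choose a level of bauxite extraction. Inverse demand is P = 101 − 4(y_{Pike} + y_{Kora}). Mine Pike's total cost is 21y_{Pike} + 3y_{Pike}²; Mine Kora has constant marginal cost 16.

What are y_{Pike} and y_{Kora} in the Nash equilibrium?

3.125, 9.0625

Mine Pike's profit: π = y_{Pike}(101 − 4(y_{Pike} + y_{Kora})) − 21y_{Pike} − 3y_{Pike}².
∂π/∂y_{Pike} = 80 − 14y_{Pike} − 4y_{Kora} = 0, so y_{Pike} = 40/7 − (2/7)y_{Kora}.
For Kora: ∂π/∂y_{Kora} = 85 − 8y_{Kora} − 4y_{Pike} = 0 ⇒ y_{Kora} = 10.625 − 0.5y_{Pike}.
Plugging y_{Kora} into Pike's best response: y_{Pike} = 40/7 − (2/7)(10.625 − 0.5y_{Pike}) ⇒ (6/7)y_{Pike} = 75/28, so y_{Pike} = 3.125.
Then y_{Kora} = 10.625 − 0.5·3.125 = 9.0625.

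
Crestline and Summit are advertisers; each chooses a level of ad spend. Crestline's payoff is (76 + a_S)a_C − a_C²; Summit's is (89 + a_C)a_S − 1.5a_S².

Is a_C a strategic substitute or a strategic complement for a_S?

strategic complements

Expanding Crestline's payoff: 76a_C + a_Sa_C − a_C².
∂π/∂a_C = 76 + a_S − 2a_C = 0, so a_C = 38 + 0.5a_S.
The best-response slope da_C/da_S = 0.5 > 0: the reaction function is upward-sloping, so the choices are strategic complements.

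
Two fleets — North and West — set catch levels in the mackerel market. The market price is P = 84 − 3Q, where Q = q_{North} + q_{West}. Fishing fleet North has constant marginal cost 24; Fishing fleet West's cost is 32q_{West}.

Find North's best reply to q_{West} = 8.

6

Fishing fleet North's profit: π = q_{North}(84 − 3(q_{North} + q_{West})) − 24q_{North}.
∂π/∂q_{North} = 60 − 6q_{North} − 3q_{West} = 0, so q_{North} = 10 − 0.5q_{West}.
At q_{West} = 8: q_{North} = 10 − 0.5·8 = 6.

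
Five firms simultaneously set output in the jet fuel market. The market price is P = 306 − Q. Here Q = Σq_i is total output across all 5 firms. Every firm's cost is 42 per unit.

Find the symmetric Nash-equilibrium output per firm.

A representative firm's profit is π_i = q_i(306 − Q) − 42q_i, with Q = q_i + Σ_{j≠i} q_j.
First-order condition: 264 − 2q_i − Σ_{j≠i} q_j = 0.
Imposing symmetry (q_j = q for all j) turns Σ_{j≠i} q_j into 4q, so 264 = 6q and q = 44.

44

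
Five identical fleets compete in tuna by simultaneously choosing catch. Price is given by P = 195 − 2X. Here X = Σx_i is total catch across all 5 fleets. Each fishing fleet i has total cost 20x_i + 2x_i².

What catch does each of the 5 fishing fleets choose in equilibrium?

A representative fishing fleet's profit is π_i = x_i(195 − 2X) − 20x_i − 2x_i², with X = x_i + Σ_{j≠i} x_j.
First-order condition: 175 − 8x_i − 2Σ_{j≠i} x_j = 0.
In a symmetric equilibrium every fishing fleet chooses the same x, so Σ_{j≠i} x_j = 4x. The condition becomes 175 − 16x = 0, giving x = 175/16 = 10.9375.

10.9375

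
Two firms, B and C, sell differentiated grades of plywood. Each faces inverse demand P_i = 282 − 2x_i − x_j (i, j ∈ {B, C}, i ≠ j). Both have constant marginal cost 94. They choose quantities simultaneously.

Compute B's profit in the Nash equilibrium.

Firm B's profit: π = x_B(282 − 2x_B − x_C) − 94x_B.
∂π/∂x_B = 188 − 4x_B − x_C = 0 ⇒ x_B = 47 − 0.25x_C.
The game is symmetric, so in equilibrium x_C = x_B: the reaction function gives 1.25x_B = 47, hence x_B = 37.6.
P_B = 282 − 2·37.6 − 37.6 = 169.2.
Profit = (169.2 − 94)·37.6 = 2827.52.

2827.52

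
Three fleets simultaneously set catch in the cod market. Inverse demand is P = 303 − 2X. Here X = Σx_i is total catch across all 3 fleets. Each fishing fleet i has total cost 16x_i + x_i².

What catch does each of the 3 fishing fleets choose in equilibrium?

28.7

A representative fishing fleet's profit is π_i = x_i(303 − 2X) − 16x_i − x_i², with X = x_i + Σ_{j≠i} x_j.
First-order condition: 287 − 6x_i − 2Σ_{j≠i} x_j = 0.
Imposing symmetry (x_j = x for all j) turns Σ_{j≠i} x_j into 2x, so 287 = 10x and x = 28.7.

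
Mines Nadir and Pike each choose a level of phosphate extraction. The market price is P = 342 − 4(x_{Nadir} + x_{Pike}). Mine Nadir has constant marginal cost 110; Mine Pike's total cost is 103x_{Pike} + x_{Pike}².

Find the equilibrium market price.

Mine Nadir's profit: π = x_{Nadir}(342 − 4(x_{Nadir} + x_{Pike})) − 110x_{Nadir}.
∂π/∂x_{Nadir} = 232 − 8x_{Nadir} − 4x_{Pike} = 0, so x_{Nadir} = 29 − 0.5x_{Pike}.
For Pike: ∂π/∂x_{Pike} = 239 − 10x_{Pike} − 4x_{Nadir} = 0 ⇒ x_{Pike} = 23.9 − 0.4x_{Nadir}.
Substituting the second reaction function into the first: x_{Nadir} = 29 − 0.5(23.9 − 0.4x_{Nadir}), which gives 0.8x_{Nadir} = 17.05 ⇒ x_{Nadir} = 21.3125.
Then x_{Pike} = 23.9 − 0.4·21.3125 = 15.375.
Equilibrium price: P = 342 − 4·36.6875 = 195.25.

195.25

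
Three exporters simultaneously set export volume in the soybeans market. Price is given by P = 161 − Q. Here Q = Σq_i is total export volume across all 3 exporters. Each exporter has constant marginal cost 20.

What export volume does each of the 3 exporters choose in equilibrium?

A representative exporter's profit is π_i = q_i(161 − Q) − 20q_i, with Q = q_i + Σ_{j≠i} q_j.
First-order condition: 141 − 2q_i − Σ_{j≠i} q_j = 0.
With identical exporters, set every q_j = q: then 141 − 2q − 2q = 0, i.e. q = 141/4 = 35.25.

35.25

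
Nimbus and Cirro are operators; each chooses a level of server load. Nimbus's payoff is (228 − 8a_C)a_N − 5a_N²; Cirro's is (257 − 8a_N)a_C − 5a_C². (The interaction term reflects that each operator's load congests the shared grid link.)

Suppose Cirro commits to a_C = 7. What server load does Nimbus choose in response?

Expanding Nimbus's payoff: 228a_N − 8a_Ca_N − 5a_N².
∂π/∂a_N = 228 − 8a_C − 10a_N = 0, so a_N = 22.8 − 0.8a_C.
At a_C = 7: a_N = 22.8 − 0.8·7 = 17.2.

17.2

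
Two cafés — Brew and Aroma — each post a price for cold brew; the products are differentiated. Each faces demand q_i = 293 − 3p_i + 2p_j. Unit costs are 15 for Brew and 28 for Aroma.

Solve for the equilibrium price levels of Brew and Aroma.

Brew's profit: π = (p_{Brew} − 15)(293 − 3p_{Brew} + 2p_{Aroma}).
∂π/∂p_{Brew} = 338 − 6p_{Brew} + 2p_{Aroma} = 0 ⇒ p_{Brew} = 169/3 + (1/3)p_{Aroma}.
Similarly p_{Aroma} = 377/6 + (1/3)p_{Brew}.
Substituting the second reaction function into the first: p_{Brew} = 169/3 + (1/3)(377/6 + (1/3)p_{Brew}), which gives (8/9)p_{Brew} = 1391/18 ⇒ p_{Brew} = 86.9375.
Then p_{Aroma} = 377/6 + (1/3)·86.9375 = 91.8125.

86.9375, 91.8125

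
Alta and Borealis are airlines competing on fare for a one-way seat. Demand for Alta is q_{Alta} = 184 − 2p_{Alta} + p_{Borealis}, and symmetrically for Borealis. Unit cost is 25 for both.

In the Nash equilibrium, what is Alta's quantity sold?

Alta's profit: π = (p_{Alta} − 25)(184 − 2p_{Alta} + p_{Borealis}).
∂π/∂p_{Alta} = 234 − 4p_{Alta} + p_{Borealis} = 0 ⇒ p_{Alta} = 58.5 + 0.25p_{Borealis}.
The game is symmetric, so in equilibrium p_{Borealis} = p_{Alta}: the reaction function gives 0.75p_{Alta} = 58.5, hence p_{Alta} = 78.
q_{Alta} = 184 − 2·78 + 78 = 106.

106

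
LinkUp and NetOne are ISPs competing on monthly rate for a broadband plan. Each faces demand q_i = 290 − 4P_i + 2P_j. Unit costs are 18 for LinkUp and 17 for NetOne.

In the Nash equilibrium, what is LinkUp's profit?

7123.36

LinkUp's profit: π = (P_{LinkUp} − 18)(290 − 4P_{LinkUp} + 2P_{NetOne}).
∂π/∂P_{LinkUp} = 362 − 8P_{LinkUp} + 2P_{NetOne} = 0 ⇒ P_{LinkUp} = 45.25 + 0.25P_{NetOne}.
Similarly P_{NetOne} = 44.75 + 0.25P_{LinkUp}.
Plugging P_{NetOne} into LinkUp's best response: P_{LinkUp} = 45.25 + 0.25(44.75 + 0.25P_{LinkUp}) ⇒ 0.9375P_{LinkUp} = 56.4375, so P_{LinkUp} = 60.2.
Then P_{NetOne} = 44.75 + 0.25·60.2 = 59.8.
q_{LinkUp} = 290 − 4·60.2 + 2·59.8 = 168.8.
Profit = (60.2 − 18)·168.8 = 7123.36.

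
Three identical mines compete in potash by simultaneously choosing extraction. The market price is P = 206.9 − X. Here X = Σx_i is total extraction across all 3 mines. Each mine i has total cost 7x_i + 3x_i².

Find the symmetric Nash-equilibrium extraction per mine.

19.99

A representative mine's profit is π_i = x_i(206.9 − X) − 7x_i − 3x_i², with X = x_i + Σ_{j≠i} x_j.
First-order condition: 199.9 − 8x_i − Σ_{j≠i} x_j = 0.
With identical mines, set every x_j = x: then 199.9 − 8x − 2x = 0, i.e. x = 199.9/10 = 19.99.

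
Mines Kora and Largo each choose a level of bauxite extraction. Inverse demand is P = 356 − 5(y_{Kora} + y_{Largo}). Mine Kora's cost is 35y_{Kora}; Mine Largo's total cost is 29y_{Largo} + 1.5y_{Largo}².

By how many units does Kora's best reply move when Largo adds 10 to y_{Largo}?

-5

Mine Kora's profit: π = y_{Kora}(356 − 5(y_{Kora} + y_{Largo})) − 35y_{Kora}.
∂π/∂y_{Kora} = 321 − 10y_{Kora} − 5y_{Largo} = 0, so y_{Kora} = 32.1 − 0.5y_{Largo}.
The reaction-function slope is −0.5, so a 10-unit rise in y_{Largo} moves y_{Kora} by −0.5 × 10 = −5. Kora's best response falls — the actions are strategic substitutes.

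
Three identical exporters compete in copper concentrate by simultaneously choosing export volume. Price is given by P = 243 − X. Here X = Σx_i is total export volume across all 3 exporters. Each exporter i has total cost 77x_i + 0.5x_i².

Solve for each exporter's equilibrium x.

A representative exporter's profit is π_i = x_i(243 − X) − 77x_i − 0.5x_i², with X = x_i + Σ_{j≠i} x_j.
First-order condition: 166 − 3x_i − Σ_{j≠i} x_j = 0.
In a symmetric equilibrium every exporter chooses the same x, so Σ_{j≠i} x_j = 2x. The condition becomes 166 − 5x = 0, giving x = 166/5 = 33.2.

33.2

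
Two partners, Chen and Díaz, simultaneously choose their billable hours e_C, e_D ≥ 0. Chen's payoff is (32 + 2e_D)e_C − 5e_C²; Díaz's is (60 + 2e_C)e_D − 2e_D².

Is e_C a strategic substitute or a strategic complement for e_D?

strategic complements

Expanding Chen's payoff: 32e_C + 2e_De_C − 5e_C².
∂π/∂e_C = 32 + 2e_D − 10e_C = 0, so e_C = 3.2 + 0.2e_D.
The best-response slope de_C/de_D = 0.2 > 0: the reaction function is upward-sloping, so the choices are strategic complements.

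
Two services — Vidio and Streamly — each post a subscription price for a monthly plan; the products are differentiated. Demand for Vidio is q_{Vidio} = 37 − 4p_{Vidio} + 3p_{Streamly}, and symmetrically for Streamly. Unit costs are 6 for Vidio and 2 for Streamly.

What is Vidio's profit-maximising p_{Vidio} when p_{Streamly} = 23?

16.25

Vidio's profit: π = (p_{Vidio} − 6)(37 − 4p_{Vidio} + 3p_{Streamly}).
∂π/∂p_{Vidio} = 61 − 8p_{Vidio} + 3p_{Streamly} = 0 ⇒ p_{Vidio} = 7.625 + 0.375p_{Streamly}.
At p_{Streamly} = 23: p_{Vidio} = 7.625 + 0.375·23 = 16.25.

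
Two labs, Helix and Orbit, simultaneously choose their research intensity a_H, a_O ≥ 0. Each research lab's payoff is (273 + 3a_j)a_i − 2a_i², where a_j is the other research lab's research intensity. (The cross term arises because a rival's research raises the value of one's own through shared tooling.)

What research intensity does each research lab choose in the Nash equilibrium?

273

Helix's payoff is (273 + 3a_O)a_H − 2a_H².
∂π/∂a_H = 273 + 3a_O − 4a_H = 0, so a_H = 68.25 + 0.75a_O.
Setting a_H = a_O in the reaction function: a_H = 68.25 + 0.75a_H, so a_H = 68.25 / 0.25 = 273.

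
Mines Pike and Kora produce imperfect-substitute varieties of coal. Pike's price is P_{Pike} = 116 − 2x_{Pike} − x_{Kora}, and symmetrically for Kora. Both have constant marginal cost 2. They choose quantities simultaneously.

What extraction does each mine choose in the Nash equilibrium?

Mine Pike's profit: π = x_{Pike}(116 − 2x_{Pike} − x_{Kora}) − 2x_{Pike}.
∂π/∂x_{Pike} = 114 − 4x_{Pike} − x_{Kora} = 0 ⇒ x_{Pike} = 28.5 − 0.25x_{Kora}.
By symmetry x_{Kora} = x_{Pike}; substituting into the reaction function, 1.25x_{Pike} = 28.5 and x_{Pike} = 22.8.

22.8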